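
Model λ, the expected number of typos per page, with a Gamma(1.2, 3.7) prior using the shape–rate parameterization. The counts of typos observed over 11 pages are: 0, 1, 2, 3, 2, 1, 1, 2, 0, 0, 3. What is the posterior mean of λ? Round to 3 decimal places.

Posterior mean ≈ 1.102

The Poisson likelihood adds the total count to the shape and the number of exposure periods to the rate. Here ∑xᵢ = 15 and n = 11, so shape 1.2→16.2 and rate 3.7→14.7.
Posterior mean = shape/rate = 16.2/14.7 = 1.102.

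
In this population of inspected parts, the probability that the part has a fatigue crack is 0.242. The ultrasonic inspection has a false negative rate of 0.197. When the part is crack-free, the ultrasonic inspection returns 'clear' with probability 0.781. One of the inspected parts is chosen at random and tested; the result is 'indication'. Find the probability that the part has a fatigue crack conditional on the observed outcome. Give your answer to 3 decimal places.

Let H be the event that the part has a fatigue crack. P(H) = 0.242, so P(¬H) = 0.758. With E the 'indication' result, P(E|H) = 0.803 and P(E|¬H) = 0.219.
P(E) = 0.803·0.242 + 0.219·0.758 = 0.19433 + 0.16600 = 0.36033.
By Bayes' theorem, P(H|E) = 0.19433 / 0.36033 = 0.539.

P(H | E) ≈ 0.539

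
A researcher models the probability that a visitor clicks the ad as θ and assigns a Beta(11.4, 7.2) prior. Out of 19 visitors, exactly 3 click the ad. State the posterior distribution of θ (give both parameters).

Posterior: Beta(14.4, 23.2)

The binomial likelihood is conjugate to the Beta prior: with 3 successes and 16 failures, the posterior is Beta(11.4+3, 7.2+16) = Beta(14.4, 23.2).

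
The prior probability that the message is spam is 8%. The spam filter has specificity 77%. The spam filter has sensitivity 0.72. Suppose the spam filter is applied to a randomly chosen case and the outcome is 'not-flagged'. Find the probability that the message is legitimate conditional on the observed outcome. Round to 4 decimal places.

Let H be the event that the message is spam. P(H) = 0.08, so P(¬H) = 0.92. With E the 'not-flagged' result, P(E|H) = 0.28 and P(E|¬H) = 0.77.
P(E) = 0.28·0.08 + 0.77·0.92 = 0.022400 + 0.70840 = 0.73080.
By Bayes' theorem, P(H|E) = 0.022400 / 0.73080 = 0.0307. Hence P(¬H|E) = 1 − 0.0307 = 0.9693.

P(¬H | E) ≈ 0.9693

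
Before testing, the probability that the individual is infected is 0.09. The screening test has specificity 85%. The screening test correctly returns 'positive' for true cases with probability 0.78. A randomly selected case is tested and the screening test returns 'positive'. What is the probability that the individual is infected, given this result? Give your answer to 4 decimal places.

P(H | E) ≈ 0.3396

Write H for 'the individual is infected'. Prior odds H:¬H = 0.09/0.91 = 0.098901. For the 'positive' outcome, the likelihood ratio is 0.78/0.15 = 5.2000.
Posterior odds = 0.098901 × 5.2000 = 0.51429, so P(H|E) = 0.51429/(1+0.51429) = 0.3396.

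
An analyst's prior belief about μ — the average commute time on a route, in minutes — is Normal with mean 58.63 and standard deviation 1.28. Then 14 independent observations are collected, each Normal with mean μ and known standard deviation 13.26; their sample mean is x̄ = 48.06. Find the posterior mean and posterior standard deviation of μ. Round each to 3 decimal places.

Prior precision 1/τ₀² = 1/1.28² = 0.610352; data precision n/σ² = 14/13.26² = 0.0796234.
Posterior precision = 0.610352 + 0.0796234 = 0.689975, giving posterior SD = 1/√0.689975 = 1.204.
Posterior mean = (0.610352·58.63 + 0.0796234·48.06) / 0.689975 = 57.410.

Posterior mean ≈ 57.410; posterior SD ≈ 1.204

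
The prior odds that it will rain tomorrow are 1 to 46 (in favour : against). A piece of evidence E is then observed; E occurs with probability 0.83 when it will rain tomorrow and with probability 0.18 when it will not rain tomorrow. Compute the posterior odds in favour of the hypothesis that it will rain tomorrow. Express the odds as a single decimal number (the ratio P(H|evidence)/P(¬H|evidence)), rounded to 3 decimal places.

Posterior odds ≈ 0.100

Prior odds = 1/46 = 0.021739. In log-odds, ln(0.021739) = -3.8286.
Add log likelihood ratio: ln(4.6111) = 1.5285.
Posterior log-odds = -2.3002, so posterior odds = exp(-2.3002) = 0.10024.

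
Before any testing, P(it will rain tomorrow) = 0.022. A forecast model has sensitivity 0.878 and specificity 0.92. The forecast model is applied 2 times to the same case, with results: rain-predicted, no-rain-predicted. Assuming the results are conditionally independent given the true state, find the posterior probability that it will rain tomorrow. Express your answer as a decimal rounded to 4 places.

Let H be the event that it will rain tomorrow; start with P(H) = 0.022. P('rain-predicted'|H) = 0.878, P('rain-predicted'|¬H) = 0.08.
Update on result 1 ('rain-predicted'): P(H) ← 0.878·0.0220 / (0.878·0.0220 + 0.08·0.9780) = 0.019316/0.097556 = 0.1980.
Update on result 2 ('no-rain-predicted'): P(H) ← 0.122·0.1980 / (0.122·0.1980 + 0.92·0.8020) = 0.024156/0.76200 = 0.0317.

Posterior P(H) ≈ 0.0317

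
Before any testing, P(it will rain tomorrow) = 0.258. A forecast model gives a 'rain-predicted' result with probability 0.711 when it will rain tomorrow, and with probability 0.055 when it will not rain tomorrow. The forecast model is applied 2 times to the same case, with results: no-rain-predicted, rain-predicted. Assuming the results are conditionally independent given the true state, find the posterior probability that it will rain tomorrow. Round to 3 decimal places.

With H the event that it will rain tomorrow, the joint likelihood of the observed sequence is P(data|H) = 0.289·0.711 = 0.20548 and P(data|¬H) = 0.945·0.055 = 0.051975.
Bayes: P(H|data) = 0.258·0.20548 / (0.258·0.20548 + 0.742·0.051975) = 0.053014/0.091579 = 0.5789.

Posterior P(H) ≈ 0.579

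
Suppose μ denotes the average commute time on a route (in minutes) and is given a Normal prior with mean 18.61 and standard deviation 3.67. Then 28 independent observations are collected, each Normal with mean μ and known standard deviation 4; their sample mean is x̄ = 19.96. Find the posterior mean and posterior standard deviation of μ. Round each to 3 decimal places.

Prior precision 1/τ₀² = 1/3.67² = 0.0742451; data precision n/σ² = 28/4² = 1.75000.
Posterior precision = 0.0742451 + 1.75000 = 1.82425, giving posterior SD = 1/√1.82425 = 0.740.
Posterior mean = (0.0742451·18.61 + 1.75000·19.96) / 1.82425 = 19.905.

Posterior mean ≈ 19.905; posterior SD ≈ 0.740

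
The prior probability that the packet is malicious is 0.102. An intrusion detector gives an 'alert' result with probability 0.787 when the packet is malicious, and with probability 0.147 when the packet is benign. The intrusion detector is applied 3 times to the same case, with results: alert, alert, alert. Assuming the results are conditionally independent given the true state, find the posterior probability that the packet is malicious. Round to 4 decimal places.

With H the event that the packet is malicious, the joint likelihood of the observed sequence is P(data|H) = 0.787·0.787·0.787 = 0.48744 and P(data|¬H) = 0.147·0.147·0.147 = 0.0031765.
Bayes: P(H|data) = 0.102·0.48744 / (0.102·0.48744 + 0.898·0.0031765) = 0.049719/0.052572 = 0.9457.

Posterior P(H) ≈ 0.9457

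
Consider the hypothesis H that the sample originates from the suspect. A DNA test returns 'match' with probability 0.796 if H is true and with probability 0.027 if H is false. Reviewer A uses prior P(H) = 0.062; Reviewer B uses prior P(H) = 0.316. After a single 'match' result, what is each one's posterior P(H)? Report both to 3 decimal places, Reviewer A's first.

P('+'|H) = 0.796, P('+'|¬H) = 0.027.
Reviewer A: numerator 0.796·0.062 = 0.049352; evidence = 0.049352+0.027·0.938 = 0.074678; posterior = 0.661.
Reviewer B: numerator 0.796·0.316 = 0.25154; evidence = 0.25154+0.027·0.684 = 0.27000; posterior = 0.932.

Reviewer A: 0.661; Reviewer B: 0.932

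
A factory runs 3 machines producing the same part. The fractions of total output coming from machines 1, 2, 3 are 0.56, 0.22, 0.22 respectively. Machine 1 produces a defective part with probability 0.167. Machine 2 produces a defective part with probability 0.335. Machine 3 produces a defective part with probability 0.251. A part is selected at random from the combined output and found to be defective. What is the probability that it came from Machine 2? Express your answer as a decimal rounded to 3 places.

P(defective|M1) = 0.167; P(defective|M2) = 0.335; P(defective|M3) = 0.251.
Prior × likelihood for each source: 0.56·0.167=0.09352, 0.22·0.335=0.07370, 0.22·0.251=0.05522. Summing gives P(defective) = 0.22244.
P(Machine 2 | defective) = 0.07370 / 0.22244 = 0.331.

Posterior probability ≈ 0.331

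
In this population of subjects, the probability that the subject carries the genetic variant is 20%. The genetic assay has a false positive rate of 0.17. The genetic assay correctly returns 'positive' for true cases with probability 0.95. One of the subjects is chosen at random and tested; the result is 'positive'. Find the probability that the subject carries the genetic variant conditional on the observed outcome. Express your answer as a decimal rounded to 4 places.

P(H | E) ≈ 0.5828

Write H for 'the subject carries the genetic variant'. Prior odds H:¬H = 0.2/0.8 = 0.25000. For the 'positive' outcome, the likelihood ratio is 0.95/0.17 = 5.5882.
Posterior odds = 0.25000 × 5.5882 = 1.3971, so P(H|E) = 1.3971/(1+1.3971) = 0.5828.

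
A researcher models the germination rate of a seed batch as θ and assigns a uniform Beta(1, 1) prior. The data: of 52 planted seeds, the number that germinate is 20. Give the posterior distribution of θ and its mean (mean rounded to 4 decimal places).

The binomial likelihood is conjugate to the Beta prior: with 20 successes and 32 failures, the posterior is Beta(1+20, 1+32) = Beta(21, 33).
E[θ | data] = 21/(21+33) = 0.3889.

Posterior: Beta(21, 33); mean ≈ 0.3889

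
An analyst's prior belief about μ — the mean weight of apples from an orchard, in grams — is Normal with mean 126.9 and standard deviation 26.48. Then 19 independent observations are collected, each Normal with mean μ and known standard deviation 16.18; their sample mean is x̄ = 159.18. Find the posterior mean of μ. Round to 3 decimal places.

Posterior mean ≈ 158.558

With known σ, the Normal prior is conjugate. Weight on the data is w = (n/σ²)/(n/σ² + 1/τ₀²) = 0.0725766/(0.0725766+0.00142615) = 0.98073.
Posterior mean = w·x̄ + (1−w)·μ₀ = 0.98073·159.18 + 0.019272·126.9 = 158.558.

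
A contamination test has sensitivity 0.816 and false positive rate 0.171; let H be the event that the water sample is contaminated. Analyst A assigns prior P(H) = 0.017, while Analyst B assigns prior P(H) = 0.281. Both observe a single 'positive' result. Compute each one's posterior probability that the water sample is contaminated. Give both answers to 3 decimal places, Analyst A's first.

Analyst A: 0.076; Analyst B: 0.651

P('+'|H) = 0.816, P('+'|¬H) = 0.171.
Analyst A: numerator 0.816·0.017 = 0.013872; evidence = 0.013872+0.171·0.983 = 0.18197; posterior = 0.076.
Analyst B: numerator 0.816·0.281 = 0.22930; evidence = 0.22930+0.171·0.719 = 0.35225; posterior = 0.651.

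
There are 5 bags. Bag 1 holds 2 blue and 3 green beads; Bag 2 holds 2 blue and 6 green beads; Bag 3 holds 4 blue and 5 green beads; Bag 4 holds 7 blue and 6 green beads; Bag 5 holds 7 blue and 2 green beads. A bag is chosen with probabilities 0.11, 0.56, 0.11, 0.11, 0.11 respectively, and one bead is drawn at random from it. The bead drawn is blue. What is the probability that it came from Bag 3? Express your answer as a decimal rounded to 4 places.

Posterior probability ≈ 0.1294

P(blue|Bag 1) = 0.4; P(blue|Bag 2) = 0.25; P(blue|Bag 3) = 0.4444; P(blue|Bag 4) = 0.5385; P(blue|Bag 5) = 0.7778.
Prior × likelihood for each source: 0.11·0.4=0.04400, 0.56·0.25=0.1400, 0.11·0.4444=0.04889, 0.11·0.5385=0.05923, 0.11·0.7778=0.08556. Summing gives P(blue) = 0.37768.
P(Bag 3 | blue) = 0.04889 / 0.37768 = 0.1294.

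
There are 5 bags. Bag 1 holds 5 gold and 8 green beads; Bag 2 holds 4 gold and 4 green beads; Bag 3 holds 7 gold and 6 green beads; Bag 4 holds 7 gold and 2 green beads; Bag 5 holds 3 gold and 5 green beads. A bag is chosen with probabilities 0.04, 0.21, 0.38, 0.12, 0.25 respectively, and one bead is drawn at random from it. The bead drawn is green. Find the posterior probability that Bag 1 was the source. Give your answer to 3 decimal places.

Posterior probability ≈ 0.050

P(green|Bag 1) = 0.6154; P(green|Bag 2) = 0.5; P(green|Bag 3) = 0.4615; P(green|Bag 4) = 0.2222; P(green|Bag 5) = 0.625.
Prior × likelihood for each source: 0.04·0.6154=0.02462, 0.21·0.5=0.1050, 0.38·0.4615=0.1754, 0.12·0.2222=0.02667, 0.25·0.625=0.1562. Summing gives P(green) = 0.48792.
P(Bag 1 | green) = 0.02462 / 0.48792 = 0.050.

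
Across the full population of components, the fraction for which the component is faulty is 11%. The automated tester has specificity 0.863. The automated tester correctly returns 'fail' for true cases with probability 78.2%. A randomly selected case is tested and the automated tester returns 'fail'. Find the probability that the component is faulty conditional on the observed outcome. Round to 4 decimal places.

P(H | E) ≈ 0.4137

Write H for 'the component is faulty'. Prior odds H:¬H = 0.11/0.89 = 0.12360. For the 'fail' outcome, the likelihood ratio is 0.782/0.137 = 5.7080.
Posterior odds = 0.12360 × 5.7080 = 0.70549, so P(H|E) = 0.70549/(1+0.70549) = 0.4137.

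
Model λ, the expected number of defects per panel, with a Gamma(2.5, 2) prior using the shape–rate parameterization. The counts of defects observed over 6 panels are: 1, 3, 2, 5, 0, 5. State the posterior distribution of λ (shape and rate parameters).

Posterior: Gamma(shape=18.5, rate=8)

Total count ∑xᵢ = 16 over n = 6 panels.
Gamma is conjugate to the Poisson likelihood: posterior is Gamma(shape = 2.5+16 = 18.5, rate = 2+6 = 8).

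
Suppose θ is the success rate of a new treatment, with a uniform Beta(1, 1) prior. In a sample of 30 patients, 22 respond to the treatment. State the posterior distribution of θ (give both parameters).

Observing 22 successes and 8 failures updates Beta(1, 1) by adding the success and failure counts to the two shape parameters: α = 1+22 = 23, β = 1+8 = 9.

Posterior: Beta(23, 9)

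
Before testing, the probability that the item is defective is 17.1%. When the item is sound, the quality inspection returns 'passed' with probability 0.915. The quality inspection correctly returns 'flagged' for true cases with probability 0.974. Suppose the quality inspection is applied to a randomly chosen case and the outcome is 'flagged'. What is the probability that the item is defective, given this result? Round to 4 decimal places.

Write H for 'the item is defective'. Prior odds H:¬H = 0.171/0.829 = 0.20627. For the 'flagged' outcome, the likelihood ratio is 0.974/0.085 = 11.459.
Posterior odds = 0.20627 × 11.459 = 2.3636, so P(H|E) = 2.3636/(1+2.3636) = 0.7027.

P(H | E) ≈ 0.7027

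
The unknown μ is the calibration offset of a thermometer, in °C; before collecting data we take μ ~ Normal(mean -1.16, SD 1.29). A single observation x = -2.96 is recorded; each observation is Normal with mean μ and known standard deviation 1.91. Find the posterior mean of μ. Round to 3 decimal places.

With known σ, the Normal prior is conjugate. Weight on the data is w = (n/σ²)/(n/σ² + 1/τ₀²) = 0.274115/(0.274115+0.600925) = 0.31326.
Posterior mean = w·x̄ + (1−w)·μ₀ = 0.31326·-2.96 + 0.68674·-1.16 = -1.724.

Posterior mean ≈ -1.724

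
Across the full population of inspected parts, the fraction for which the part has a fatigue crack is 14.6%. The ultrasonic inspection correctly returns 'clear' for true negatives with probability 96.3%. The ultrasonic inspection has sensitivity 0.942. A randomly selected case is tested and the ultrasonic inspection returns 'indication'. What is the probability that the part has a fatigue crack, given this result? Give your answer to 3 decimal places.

P(H | E) ≈ 0.813

Let H be the event that the part has a fatigue crack. P(H) = 0.146, so P(¬H) = 0.854. With E the 'indication' result, P(E|H) = 0.942 and P(E|¬H) = 0.037.
P(E) = 0.942·0.146 + 0.037·0.854 = 0.13753 + 0.031598 = 0.16913.
By Bayes' theorem, P(H|E) = 0.13753 / 0.16913 = 0.813.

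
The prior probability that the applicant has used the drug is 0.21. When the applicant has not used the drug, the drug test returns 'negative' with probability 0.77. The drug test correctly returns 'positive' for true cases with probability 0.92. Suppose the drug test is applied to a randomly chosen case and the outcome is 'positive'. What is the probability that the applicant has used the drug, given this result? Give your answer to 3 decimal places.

Write H for 'the applicant has used the drug'. Prior odds H:¬H = 0.21/0.79 = 0.26582. For the 'positive' outcome, the likelihood ratio is 0.92/0.23 = 4.0000.
Posterior odds = 0.26582 × 4.0000 = 1.0633, so P(H|E) = 1.0633/(1+1.0633) = 0.515.

P(H | E) ≈ 0.515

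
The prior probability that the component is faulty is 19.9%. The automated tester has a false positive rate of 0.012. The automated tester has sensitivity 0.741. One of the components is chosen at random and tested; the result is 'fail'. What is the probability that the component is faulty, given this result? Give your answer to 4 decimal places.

P(H | E) ≈ 0.9388

Write H for 'the component is faulty'. Prior odds H:¬H = 0.199/0.801 = 0.24844. For the 'fail' outcome, the likelihood ratio is 0.741/0.012 = 61.750.
Posterior odds = 0.24844 × 61.750 = 15.341, so P(H|E) = 15.341/(1+15.341) = 0.9388.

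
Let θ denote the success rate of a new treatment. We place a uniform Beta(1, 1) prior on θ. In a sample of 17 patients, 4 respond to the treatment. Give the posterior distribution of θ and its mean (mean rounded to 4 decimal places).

Posterior: Beta(5, 14); mean ≈ 0.2632

The binomial likelihood is conjugate to the Beta prior: with 4 successes and 13 failures, the posterior is Beta(1+4, 1+13) = Beta(5, 14).
Posterior mean = α/(α+β) = 5/19 = 0.2632.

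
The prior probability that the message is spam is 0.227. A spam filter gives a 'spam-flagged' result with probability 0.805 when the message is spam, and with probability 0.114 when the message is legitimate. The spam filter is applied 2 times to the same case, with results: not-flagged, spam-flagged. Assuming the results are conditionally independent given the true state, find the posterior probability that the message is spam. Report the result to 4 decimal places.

With H the event that the message is spam, the joint likelihood of the observed sequence is P(data|H) = 0.195·0.805 = 0.15698 and P(data|¬H) = 0.886·0.114 = 0.10100.
Bayes: P(H|data) = 0.227·0.15698 / (0.227·0.15698 + 0.773·0.10100) = 0.035633/0.11371 = 0.3134.

Posterior P(H) ≈ 0.3134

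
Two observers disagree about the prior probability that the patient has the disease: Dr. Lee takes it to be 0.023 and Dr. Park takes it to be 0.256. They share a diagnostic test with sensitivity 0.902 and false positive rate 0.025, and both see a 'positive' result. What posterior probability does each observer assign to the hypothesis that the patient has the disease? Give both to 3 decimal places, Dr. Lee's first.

P('+'|H) = 0.902, P('+'|¬H) = 0.025.
Dr. Lee: numerator 0.902·0.023 = 0.020746; evidence = 0.020746+0.025·0.977 = 0.045171; posterior = 0.459.
Dr. Park: numerator 0.902·0.256 = 0.23091; evidence = 0.23091+0.025·0.744 = 0.24951; posterior = 0.925.

Dr. Lee: 0.459; Dr. Park: 0.925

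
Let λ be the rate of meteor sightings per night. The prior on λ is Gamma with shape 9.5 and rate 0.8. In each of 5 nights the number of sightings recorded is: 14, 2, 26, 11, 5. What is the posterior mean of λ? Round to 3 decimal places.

The Poisson likelihood adds the total count to the shape and the number of exposure periods to the rate. Here ∑xᵢ = 58 and n = 5, so shape 9.5→67.5 and rate 0.8→5.8.
Posterior mean = shape/rate = 67.5/5.8 = 11.638.

Posterior mean ≈ 11.638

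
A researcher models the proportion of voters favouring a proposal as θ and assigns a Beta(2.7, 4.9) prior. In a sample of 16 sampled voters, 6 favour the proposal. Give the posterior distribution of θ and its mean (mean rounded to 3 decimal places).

Posterior: Beta(8.7, 14.9); mean ≈ 0.369

Observing 6 successes and 10 failures updates Beta(2.7, 4.9) by adding the success and failure counts to the two shape parameters: α = 2.7+6 = 8.7, β = 4.9+10 = 14.9.
E[θ | data] = 8.7/(8.7+14.9) = 0.369.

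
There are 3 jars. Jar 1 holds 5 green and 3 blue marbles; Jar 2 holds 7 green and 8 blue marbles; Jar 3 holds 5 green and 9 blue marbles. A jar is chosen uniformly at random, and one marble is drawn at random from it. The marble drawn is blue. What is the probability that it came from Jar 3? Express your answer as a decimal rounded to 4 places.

Posterior probability ≈ 0.4144

Tabulate prior·likelihood by source: [1] prior 0.333333, lik 0.375, product 0.1250; [2] prior 0.333333, lik 0.5333, product 0.1778; [3] prior 0.333333, lik 0.6429, product 0.2143.
Normalizing constant = 0.51706; the posterior for Jar 3 is its product over the sum, 0.2143/0.51706 = 0.4144.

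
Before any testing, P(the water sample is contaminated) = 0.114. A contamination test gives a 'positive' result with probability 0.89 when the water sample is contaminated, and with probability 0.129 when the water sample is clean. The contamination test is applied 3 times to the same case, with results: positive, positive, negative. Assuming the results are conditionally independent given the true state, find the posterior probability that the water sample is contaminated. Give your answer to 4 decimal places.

Posterior P(H) ≈ 0.4361

Let H be the event that the water sample is contaminated; start with P(H) = 0.114. P('positive'|H) = 0.89, P('positive'|¬H) = 0.129.
Update on result 1 ('positive'): P(H) ← 0.89·0.1140 / (0.89·0.1140 + 0.129·0.8860) = 0.10146/0.21575 = 0.4703.
Update on result 2 ('positive'): P(H) ← 0.89·0.4703 / (0.89·0.4703 + 0.129·0.5297) = 0.41853/0.48687 = 0.8596.
Update on result 3 ('negative'): P(H) ← 0.11·0.8596 / (0.11·0.8596 + 0.871·0.1404) = 0.094560/0.21681 = 0.4361.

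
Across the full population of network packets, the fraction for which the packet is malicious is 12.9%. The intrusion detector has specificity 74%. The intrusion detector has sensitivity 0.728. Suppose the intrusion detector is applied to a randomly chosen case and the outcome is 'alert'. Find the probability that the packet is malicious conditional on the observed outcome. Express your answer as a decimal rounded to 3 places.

Let H be the event that the packet is malicious. P(H) = 0.129, so P(¬H) = 0.871. With E the 'alert' result, P(E|H) = 0.728 and P(E|¬H) = 0.26.
P(E) = 0.728·0.129 + 0.26·0.871 = 0.093912 + 0.22646 = 0.32037.
By Bayes' theorem, P(H|E) = 0.093912 / 0.32037 = 0.293.

P(H | E) ≈ 0.293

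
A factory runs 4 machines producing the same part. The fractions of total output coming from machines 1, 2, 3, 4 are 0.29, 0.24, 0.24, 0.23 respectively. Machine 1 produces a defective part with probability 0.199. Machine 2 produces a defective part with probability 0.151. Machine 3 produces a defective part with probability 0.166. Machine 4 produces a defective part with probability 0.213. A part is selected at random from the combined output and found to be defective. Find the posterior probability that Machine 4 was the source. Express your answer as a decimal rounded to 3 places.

Posterior probability ≈ 0.268

P(defective|M1) = 0.199; P(defective|M2) = 0.151; P(defective|M3) = 0.166; P(defective|M4) = 0.213.
Prior × likelihood for each source: 0.29·0.199=0.05771, 0.24·0.151=0.03624, 0.24·0.166=0.03984, 0.23·0.213=0.04899. Summing gives P(defective) = 0.18278.
P(Machine 4 | defective) = 0.04899 / 0.18278 = 0.268.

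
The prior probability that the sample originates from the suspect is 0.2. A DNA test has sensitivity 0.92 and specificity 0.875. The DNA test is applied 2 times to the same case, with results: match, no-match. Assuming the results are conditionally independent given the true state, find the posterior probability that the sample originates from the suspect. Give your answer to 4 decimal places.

Posterior P(H) ≈ 0.1440

With H the event that the sample originates from the suspect, the joint likelihood of the observed sequence is P(data|H) = 0.92·0.08 = 0.073600 and P(data|¬H) = 0.125·0.875 = 0.10938.
Bayes: P(H|data) = 0.2·0.073600 / (0.2·0.073600 + 0.8·0.10938) = 0.014720/0.10222 = 0.1440.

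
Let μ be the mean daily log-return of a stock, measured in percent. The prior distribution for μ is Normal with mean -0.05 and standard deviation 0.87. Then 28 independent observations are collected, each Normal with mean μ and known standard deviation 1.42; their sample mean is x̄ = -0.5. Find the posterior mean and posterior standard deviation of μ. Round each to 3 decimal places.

Posterior mean ≈ -0.461; posterior SD ≈ 0.256

Prior precision 1/τ₀² = 1/0.87² = 1.32118; data precision n/σ² = 28/1.42² = 13.8861.
Posterior precision = 1.32118 + 13.8861 = 15.2073, giving posterior SD = 1/√15.2073 = 0.256.
Posterior mean = (1.32118·-0.05 + 13.8861·-0.5) / 15.2073 = -0.461.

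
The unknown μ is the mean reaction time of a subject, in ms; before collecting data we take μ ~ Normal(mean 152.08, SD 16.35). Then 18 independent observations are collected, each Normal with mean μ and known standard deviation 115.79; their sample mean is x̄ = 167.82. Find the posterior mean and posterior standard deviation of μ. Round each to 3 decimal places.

Posterior mean ≈ 156.237; posterior SD ≈ 14.026

Prior precision 1/τ₀² = 1/16.35² = 0.00374080; data precision n/σ² = 18/115.79² = 0.00134255.
Posterior precision = 0.00374080 + 0.00134255 = 0.00508335, giving posterior SD = 1/√0.00508335 = 14.026.
Posterior mean = (0.00374080·152.08 + 0.00134255·167.82) / 0.00508335 = 156.237.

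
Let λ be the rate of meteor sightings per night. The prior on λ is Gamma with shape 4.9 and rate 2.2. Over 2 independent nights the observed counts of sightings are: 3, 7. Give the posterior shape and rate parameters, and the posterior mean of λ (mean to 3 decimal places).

The Poisson likelihood adds the total count to the shape and the number of exposure periods to the rate. Here ∑xᵢ = 10 and n = 2, so shape 4.9→14.9 and rate 2.2→4.2.
E[λ | data] = 14.9/4.2 = 3.548.

Posterior: Gamma(shape=14.9, rate=4.2); mean ≈ 3.548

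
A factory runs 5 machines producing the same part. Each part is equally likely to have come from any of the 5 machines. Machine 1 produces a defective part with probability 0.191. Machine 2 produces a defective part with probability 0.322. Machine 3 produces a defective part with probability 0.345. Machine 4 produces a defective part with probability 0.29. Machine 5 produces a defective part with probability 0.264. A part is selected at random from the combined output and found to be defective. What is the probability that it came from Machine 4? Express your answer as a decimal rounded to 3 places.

Posterior probability ≈ 0.205

Tabulate prior·likelihood by source: [1] prior 0.2, lik 0.191, product 0.03820; [2] prior 0.2, lik 0.322, product 0.06440; [3] prior 0.2, lik 0.345, product 0.06900; [4] prior 0.2, lik 0.29, product 0.05800; [5] prior 0.2, lik 0.264, product 0.05280.
Normalizing constant = 0.28240; the posterior for Machine 4 is its product over the sum, 0.05800/0.28240 = 0.205.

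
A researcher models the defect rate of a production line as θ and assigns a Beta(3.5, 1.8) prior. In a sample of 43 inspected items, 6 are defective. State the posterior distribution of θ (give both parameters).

Posterior: Beta(9.5, 38.8)

Observing 6 successes and 37 failures updates Beta(3.5, 1.8) by adding the success and failure counts to the two shape parameters: α = 3.5+6 = 9.5, β = 1.8+37 = 38.8.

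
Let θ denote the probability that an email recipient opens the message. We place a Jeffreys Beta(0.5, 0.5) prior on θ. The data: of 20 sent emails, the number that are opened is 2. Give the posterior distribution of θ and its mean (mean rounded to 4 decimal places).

Observing 2 successes and 18 failures updates Beta(0.5, 0.5) by adding the success and failure counts to the two shape parameters: α = 0.5+2 = 2.5, β = 0.5+18 = 18.5.
E[θ | data] = 2.5/(2.5+18.5) = 0.1190.

Posterior: Beta(2.5, 18.5); mean ≈ 0.1190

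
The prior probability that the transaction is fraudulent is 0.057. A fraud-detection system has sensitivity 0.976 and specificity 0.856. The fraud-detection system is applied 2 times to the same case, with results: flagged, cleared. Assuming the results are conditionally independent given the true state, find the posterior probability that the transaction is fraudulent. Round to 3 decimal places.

Posterior P(H) ≈ 0.011

With H the event that the transaction is fraudulent, the joint likelihood of the observed sequence is P(data|H) = 0.976·0.024 = 0.023424 and P(data|¬H) = 0.144·0.856 = 0.12326.
Bayes: P(H|data) = 0.057·0.023424 / (0.057·0.023424 + 0.943·0.12326) = 0.0013352/0.11757 = 0.0114.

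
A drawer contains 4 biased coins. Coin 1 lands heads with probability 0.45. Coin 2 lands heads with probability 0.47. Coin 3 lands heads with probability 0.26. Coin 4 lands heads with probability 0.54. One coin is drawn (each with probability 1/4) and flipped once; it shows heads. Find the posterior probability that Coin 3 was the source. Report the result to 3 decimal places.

Posterior probability ≈ 0.151

Tabulate prior·likelihood by source: [1] prior 0.25, lik 0.45, product 0.1125; [2] prior 0.25, lik 0.47, product 0.1175; [3] prior 0.25, lik 0.26, product 0.06500; [4] prior 0.25, lik 0.54, product 0.1350.
Normalizing constant = 0.43000; the posterior for Coin 3 is its product over the sum, 0.06500/0.43000 = 0.151.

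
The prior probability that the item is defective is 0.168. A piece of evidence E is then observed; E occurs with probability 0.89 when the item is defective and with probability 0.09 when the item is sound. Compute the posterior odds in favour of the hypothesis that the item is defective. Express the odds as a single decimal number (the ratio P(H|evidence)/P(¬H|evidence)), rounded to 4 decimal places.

Posterior odds ≈ 1.9968

Prior odds = 0.168/(1−0.168) = 0.20192. In log-odds, ln(0.20192) = -1.5999.
Add log likelihood ratio: ln(9.8889) = 2.2914.
Posterior log-odds = 0.69154, so posterior odds = exp(0.69154) = 1.9968.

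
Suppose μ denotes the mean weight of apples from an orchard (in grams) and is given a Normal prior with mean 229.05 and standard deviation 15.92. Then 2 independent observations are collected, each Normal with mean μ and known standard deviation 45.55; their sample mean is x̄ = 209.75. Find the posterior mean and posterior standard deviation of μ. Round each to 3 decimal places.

Posterior mean ≈ 225.261; posterior SD ≈ 14.272

With known σ, the Normal prior is conjugate. Weight on the data is w = (n/σ²)/(n/σ² + 1/τ₀²) = 0.00096395/(0.00096395+0.00394561) = 0.19634.
Posterior mean = w·x̄ + (1−w)·μ₀ = 0.19634·209.75 + 0.80366·229.05 = 225.261. Posterior variance = 1/(0.00096395+0.00394561) = 203.684, so SD = 14.272.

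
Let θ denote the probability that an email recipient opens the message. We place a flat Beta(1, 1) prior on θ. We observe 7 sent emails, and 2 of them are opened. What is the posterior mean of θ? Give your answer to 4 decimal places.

Posterior mean ≈ 0.3333

Observing 2 successes and 5 failures updates Beta(1, 1) by adding the success and failure counts to the two shape parameters: α = 1+2 = 3, β = 1+5 = 6.
Posterior mean = α/(α+β) = 3/9 = 0.3333.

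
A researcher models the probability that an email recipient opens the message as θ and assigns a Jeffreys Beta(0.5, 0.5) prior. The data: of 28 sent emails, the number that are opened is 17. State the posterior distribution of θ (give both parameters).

Posterior: Beta(17.5, 11.5)

The binomial likelihood is conjugate to the Beta prior: with 17 successes and 11 failures, the posterior is Beta(0.5+17, 0.5+11) = Beta(17.5, 11.5).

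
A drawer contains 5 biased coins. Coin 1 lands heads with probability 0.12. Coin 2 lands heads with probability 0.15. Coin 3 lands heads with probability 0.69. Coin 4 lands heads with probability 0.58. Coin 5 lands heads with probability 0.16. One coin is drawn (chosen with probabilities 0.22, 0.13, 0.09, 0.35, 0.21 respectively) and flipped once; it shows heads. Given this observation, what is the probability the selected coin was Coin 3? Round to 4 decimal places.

Tabulate prior·likelihood by source: [1] prior 0.22, lik 0.12, product 0.02640; [2] prior 0.13, lik 0.15, product 0.01950; [3] prior 0.09, lik 0.69, product 0.06210; [4] prior 0.35, lik 0.58, product 0.2030; [5] prior 0.21, lik 0.16, product 0.03360.
Normalizing constant = 0.34460; the posterior for Coin 3 is its product over the sum, 0.06210/0.34460 = 0.1802.

Posterior probability ≈ 0.1802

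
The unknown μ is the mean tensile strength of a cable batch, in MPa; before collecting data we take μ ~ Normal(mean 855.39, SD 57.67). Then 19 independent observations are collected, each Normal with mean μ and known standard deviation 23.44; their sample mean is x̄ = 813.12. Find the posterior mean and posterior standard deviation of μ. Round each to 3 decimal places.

Posterior mean ≈ 813.484; posterior SD ≈ 5.354

With known σ, the Normal prior is conjugate. Weight on the data is w = (n/σ²)/(n/σ² + 1/τ₀²) = 0.0345811/(0.0345811+0.00030068) = 0.99138.
Posterior mean = w·x̄ + (1−w)·μ₀ = 0.99138·813.12 + 0.0086199·855.39 = 813.484. Posterior variance = 1/(0.0345811+0.00030068) = 28.6683, so SD = 5.354.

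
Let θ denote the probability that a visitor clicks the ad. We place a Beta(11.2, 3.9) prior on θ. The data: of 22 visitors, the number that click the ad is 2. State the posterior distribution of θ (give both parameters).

Posterior: Beta(13.2, 23.9)

Observing 2 successes and 20 failures updates Beta(11.2, 3.9) by adding the success and failure counts to the two shape parameters: α = 11.2+2 = 13.2, β = 3.9+20 = 23.9.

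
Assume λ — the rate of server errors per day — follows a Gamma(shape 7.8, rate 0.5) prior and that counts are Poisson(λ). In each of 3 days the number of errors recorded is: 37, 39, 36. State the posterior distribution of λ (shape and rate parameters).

Posterior: Gamma(shape=119.8, rate=3.5)

Total count ∑xᵢ = 112 over n = 3 days.
Gamma is conjugate to the Poisson likelihood: posterior is Gamma(shape = 7.8+112 = 119.8, rate = 0.5+3 = 3.5).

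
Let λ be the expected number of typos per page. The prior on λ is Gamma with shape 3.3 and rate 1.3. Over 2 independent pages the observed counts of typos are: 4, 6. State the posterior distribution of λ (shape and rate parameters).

Posterior: Gamma(shape=13.3, rate=3.3)

Total count ∑xᵢ = 10 over n = 2 pages.
Gamma is conjugate to the Poisson likelihood: posterior is Gamma(shape = 3.3+10 = 13.3, rate = 1.3+2 = 3.3).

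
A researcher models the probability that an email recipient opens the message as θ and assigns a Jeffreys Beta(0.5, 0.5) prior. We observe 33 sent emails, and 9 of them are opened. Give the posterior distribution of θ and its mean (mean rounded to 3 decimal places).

Posterior: Beta(9.5, 24.5); mean ≈ 0.279

Observing 9 successes and 24 failures updates Beta(0.5, 0.5) by adding the success and failure counts to the two shape parameters: α = 0.5+9 = 9.5, β = 0.5+24 = 24.5.
Posterior mean = α/(α+β) = 9.5/34 = 0.279.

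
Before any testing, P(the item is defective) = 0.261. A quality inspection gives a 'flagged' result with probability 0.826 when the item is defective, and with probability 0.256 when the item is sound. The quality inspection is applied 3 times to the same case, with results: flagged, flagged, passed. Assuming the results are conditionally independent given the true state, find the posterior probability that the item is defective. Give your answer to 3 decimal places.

Posterior P(H) ≈ 0.462

Let H be the event that the item is defective; start with P(H) = 0.261. P('flagged'|H) = 0.826, P('flagged'|¬H) = 0.256.
Update on result 1 ('flagged'): P(H) ← 0.826·0.2610 / (0.826·0.2610 + 0.256·0.7390) = 0.21559/0.40477 = 0.5326.
Update on result 2 ('flagged'): P(H) ← 0.826·0.5326 / (0.826·0.5326 + 0.256·0.4674) = 0.43994/0.55959 = 0.7862.
Update on result 3 ('passed'): P(H) ← 0.174·0.7862 / (0.174·0.7862 + 0.744·0.2138) = 0.13680/0.29588 = 0.4623.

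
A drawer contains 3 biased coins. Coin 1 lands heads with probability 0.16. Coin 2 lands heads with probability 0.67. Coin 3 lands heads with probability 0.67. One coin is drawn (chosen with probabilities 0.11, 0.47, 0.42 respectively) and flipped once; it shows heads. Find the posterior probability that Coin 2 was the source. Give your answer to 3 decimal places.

Posterior probability ≈ 0.513

P(heads|C1) = 0.16; P(heads|C2) = 0.67; P(heads|C3) = 0.67.
Prior × likelihood for each source: 0.11·0.16=0.01760, 0.47·0.67=0.3149, 0.42·0.67=0.2814. Summing gives P(heads) = 0.61390.
P(Coin 2 | heads) = 0.3149 / 0.61390 = 0.513.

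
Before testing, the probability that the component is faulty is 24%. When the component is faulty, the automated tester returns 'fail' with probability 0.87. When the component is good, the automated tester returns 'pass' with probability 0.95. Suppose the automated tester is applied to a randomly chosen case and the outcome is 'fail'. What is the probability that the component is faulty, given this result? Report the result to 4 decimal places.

Let H be the event that the component is faulty. P(H) = 0.24, so P(¬H) = 0.76. With E the 'fail' result, P(E|H) = 0.87 and P(E|¬H) = 0.05.
P(E) = 0.87·0.24 + 0.05·0.76 = 0.20880 + 0.038000 = 0.24680.
By Bayes' theorem, P(H|E) = 0.20880 / 0.24680 = 0.8460.

P(H | E) ≈ 0.8460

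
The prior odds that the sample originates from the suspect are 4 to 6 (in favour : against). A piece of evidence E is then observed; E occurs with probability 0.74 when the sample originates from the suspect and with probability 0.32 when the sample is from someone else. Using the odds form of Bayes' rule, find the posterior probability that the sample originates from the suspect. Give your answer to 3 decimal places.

Posterior probability ≈ 0.607

Prior odds = 4/6 = 0.66667. In log-odds, ln(0.66667) = -0.40547.
Add log likelihood ratio: ln(2.3125) = 0.83833.
Posterior log-odds = 0.43286, so posterior odds = exp(0.43286) = 1.5417. Converting, P(H|E) = 1.5417/2.5417 = 0.607.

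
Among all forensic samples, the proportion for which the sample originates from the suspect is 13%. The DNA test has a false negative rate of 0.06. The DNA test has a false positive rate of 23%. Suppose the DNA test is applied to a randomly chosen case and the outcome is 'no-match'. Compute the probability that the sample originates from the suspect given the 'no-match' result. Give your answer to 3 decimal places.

P(H | E) ≈ 0.012

Let H be the event that the sample originates from the suspect. P(H) = 0.13, so P(¬H) = 0.87. With E the 'no-match' result, P(E|H) = 0.06 and P(E|¬H) = 0.77.
P(E) = 0.06·0.13 + 0.77·0.87 = 0.0078000 + 0.66990 = 0.67770.
By Bayes' theorem, P(H|E) = 0.0078000 / 0.67770 = 0.012.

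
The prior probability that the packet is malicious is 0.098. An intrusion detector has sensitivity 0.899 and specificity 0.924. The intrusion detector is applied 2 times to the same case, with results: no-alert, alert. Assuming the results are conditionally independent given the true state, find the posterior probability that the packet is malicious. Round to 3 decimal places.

Posterior P(H) ≈ 0.123

Let H be the event that the packet is malicious; start with P(H) = 0.098. P('alert'|H) = 0.899, P('alert'|¬H) = 0.076.
Update on result 1 ('no-alert'): P(H) ← 0.101·0.0980 / (0.101·0.0980 + 0.924·0.9020) = 0.0098980/0.84335 = 0.0117.
Update on result 2 ('alert'): P(H) ← 0.899·0.0117 / (0.899·0.0117 + 0.076·0.9883) = 0.010551/0.085659 = 0.1232.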